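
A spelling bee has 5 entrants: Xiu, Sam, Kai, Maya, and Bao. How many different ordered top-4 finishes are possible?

This is an ordered selection of 4 from 5: P(5,4).
That gives 5 × 4 × 3 × 2 = 120.

120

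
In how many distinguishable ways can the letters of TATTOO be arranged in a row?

TATTOO has 6 letters with O appearing twice and T appearing 3 times.
Dividing 6! = 720 by 3!·2! = 12 for the repeated letters gives 60.

60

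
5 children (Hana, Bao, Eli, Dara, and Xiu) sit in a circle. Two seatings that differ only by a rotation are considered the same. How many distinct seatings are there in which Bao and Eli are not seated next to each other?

Without the restriction there are (4)! = 24 seatings.
Seatings with Bao beside Eli: treat them as a block with 2 internal orders, giving 2 × (3)! = 12.
Subtracting, 24 − 12 = 12.

12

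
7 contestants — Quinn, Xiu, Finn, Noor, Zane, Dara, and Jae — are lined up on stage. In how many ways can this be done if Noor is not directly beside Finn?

Of the 7! = 5040 arrangements, those with Noor and Finn adjacent number 2 × 6! = 1440 (treat the pair as a block with 2 internal orders).
Complementary counting: 5040 − 1440 = 3600.

3600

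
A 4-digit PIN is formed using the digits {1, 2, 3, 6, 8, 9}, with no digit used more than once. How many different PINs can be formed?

With no repetition, fill the 4 digits in order: 6 choices, then 5, down to 3.
That product is 6 × 5 × 4 × 3 = 360.

360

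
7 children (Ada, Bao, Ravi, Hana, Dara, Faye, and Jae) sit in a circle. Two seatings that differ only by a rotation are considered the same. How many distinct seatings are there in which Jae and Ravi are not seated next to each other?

All circular seatings of 7 people number (6)! = 720.
Those with Jae next to Ravi: fuse the pair into one unit and seat 6 units around a circle — 2·(5)! = 240.
Subtracting, 720 − 240 = 480.

480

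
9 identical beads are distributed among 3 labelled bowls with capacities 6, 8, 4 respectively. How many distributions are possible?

By stars and bars, unrestricted non-negative solutions to x_1+…+x_3 = 9 number C(9+2,2) = 55.
Subtract solutions that violate a single cap (substitute x_i' = x_i − (cap_i+1)): x_1 ≥ 7 gives C(4,2) = 6; x_2 ≥ 9 gives C(2,2) = 1; x_3 ≥ 5 gives C(6,2) = 15. Together 22.
No two caps can be exceeded simultaneously, so the pair terms are all 0.
By inclusion–exclusion the count is 55 − 22 + 0 = 33.

33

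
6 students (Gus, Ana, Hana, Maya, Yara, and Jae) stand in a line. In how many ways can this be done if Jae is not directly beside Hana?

Of the 6! = 720 arrangements, those with Jae and Hana adjacent number 2 × 5! = 240 (treat the pair as a block with 2 internal orders).
Complementary counting: 720 − 240 = 480.

480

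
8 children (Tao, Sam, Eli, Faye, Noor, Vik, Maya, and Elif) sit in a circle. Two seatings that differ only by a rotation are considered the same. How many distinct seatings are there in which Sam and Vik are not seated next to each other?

3600

Without the restriction there are (7)! = 5040 seatings.
Those with Sam next to Vik: fuse the pair into one unit and seat 7 units around a circle — 2·(6)! = 1440.
Subtracting, 5040 − 1440 = 3600.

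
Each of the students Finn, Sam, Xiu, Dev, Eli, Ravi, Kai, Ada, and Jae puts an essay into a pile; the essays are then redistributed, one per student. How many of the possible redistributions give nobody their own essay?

Let Aᵢ be the assignments in which student i gets their own essay. We want the size of the complement of A₁∪…∪A_9.
By inclusion–exclusion this is Σ_{j=0}^{9} (−1)^j C(9,j)·(9−j)!.
Computing: 362880 − 362880 + 181440 − 60480 + 15120 − 3024 + 504 − 72 + 9 − 1 = 133496.

133496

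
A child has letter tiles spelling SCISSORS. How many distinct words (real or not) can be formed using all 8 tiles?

The 8 letters of SCISSORS have repeats: S appearing 4 times.
The number of distinct arrangements is 8!/(4!) = 40320/24 = 1680.

1680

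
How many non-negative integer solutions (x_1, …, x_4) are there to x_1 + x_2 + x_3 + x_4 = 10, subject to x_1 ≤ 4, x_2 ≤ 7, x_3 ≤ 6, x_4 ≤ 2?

Ignoring the caps, the number of non-negative solutions to x_1+…+x_4 = 10 is C(13,3) = 286.
Subtract solutions that violate a single cap (substitute x_i' = x_i − (cap_i+1)): x_1 ≥ 5 gives C(8,3) = 56; x_2 ≥ 8 gives C(5,3) = 10; x_3 ≥ 7 gives C(6,3) = 20; x_4 ≥ 3 gives C(10,3) = 120. Together 206.
Add back pairs where two caps are both exceeded: 0 + 0 + 10 + 0 + 0 + 1 = 11.
By inclusion–exclusion the count is 286 − 206 + 11 = 91.

91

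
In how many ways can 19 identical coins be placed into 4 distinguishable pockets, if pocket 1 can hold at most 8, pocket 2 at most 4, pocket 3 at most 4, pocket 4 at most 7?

35

Without the upper bounds there are C(22,3) = 1540 ways to split 19 among 4 pockets.
Subtract solutions that violate a single cap (substitute x_i' = x_i − (cap_i+1)): x_1 ≥ 9 gives C(13,3) = 286; x_2 ≥ 5 gives C(17,3) = 680; x_3 ≥ 5 gives C(17,3) = 680; x_4 ≥ 8 gives C(14,3) = 364. Together 2010.
Add back pairs where two caps are both exceeded: 56 + 56 + 10 + 220 + 84 + 84 = 510.
Subtract triples: 1 + 0 + 0 + 4 = 5.
By inclusion–exclusion the count is 1540 − 2010 + 510 − 5 = 35.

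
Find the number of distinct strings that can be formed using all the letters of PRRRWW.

The 6 letters of PRRRWW have repeats: R appearing 3 times and W appearing twice.
So there are 6! / (3!·2!) = 60 distinguishable arrangements.

60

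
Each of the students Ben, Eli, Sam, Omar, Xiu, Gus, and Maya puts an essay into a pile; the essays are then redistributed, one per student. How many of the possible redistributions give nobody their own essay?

1854

This is the derangement count D_7: permutations of 7 items with no fixed point.
By inclusion–exclusion this is Σ_{j=0}^{7} (−1)^j C(7,j)·(7−j)!.
Computing: 5040 − 5040 + 2520 − 840 + 210 − 42 + 7 − 1 = 1854.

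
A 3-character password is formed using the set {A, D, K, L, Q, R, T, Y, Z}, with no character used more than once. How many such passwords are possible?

504

This is a permutation of 3 out of 9: P(9,3) = 9!/6!.
That product is 9 × 8 × 7 = 504.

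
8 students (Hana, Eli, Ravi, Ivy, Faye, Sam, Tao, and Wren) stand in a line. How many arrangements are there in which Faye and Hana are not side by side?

30240

There are 8! = 40320 arrangements in all. If Faye and Hana are adjacent, merging them into one block gives 2·(7)! = 10080 arrangements.
Complementary counting: 40320 − 10080 = 30240.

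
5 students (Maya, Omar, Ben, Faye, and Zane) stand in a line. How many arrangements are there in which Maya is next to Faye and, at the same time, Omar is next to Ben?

Treat {Maya,Faye} as one block (2 orders) and {Omar,Ben} as another (2 orders).
That leaves 3 units to arrange: 2 × 2 × 3! = 4 × 6 = 24.

24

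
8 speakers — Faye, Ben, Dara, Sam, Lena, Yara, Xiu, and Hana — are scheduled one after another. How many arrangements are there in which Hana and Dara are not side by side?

Of the 8! = 40320 arrangements, those with Hana and Dara adjacent number 2 × 7! = 10080 (treat the pair as a block with 2 internal orders).
Complementary counting: 40320 − 10080 = 30240.

30240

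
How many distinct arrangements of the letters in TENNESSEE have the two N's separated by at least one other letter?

2940

Total arrangements of TENNESSEE: 9!/(4!·2!·2!) = 3780.
If the two N's are adjacent, glue them into one block, leaving 8 items to arrange: (8)!/(4!·2!) = 840 ways.
Subtracting, 3780 − 840 = 2940 arrangements keep the N's apart.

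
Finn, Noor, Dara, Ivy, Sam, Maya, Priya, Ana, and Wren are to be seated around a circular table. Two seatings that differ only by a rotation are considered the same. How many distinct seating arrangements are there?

Around a circle, 9 distinct people have 9!/9 = (8)! = 40320 rotationally distinct seatings.

40320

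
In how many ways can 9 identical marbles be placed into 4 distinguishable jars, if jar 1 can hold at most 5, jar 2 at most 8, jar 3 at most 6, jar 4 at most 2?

106

Without the upper bounds there are C(12,3) = 220 ways to split 9 among 4 jars.
Subtract solutions that violate a single cap (substitute x_i' = x_i − (cap_i+1)): x_1 ≥ 6 gives C(6,3) = 20; x_2 ≥ 9 gives C(3,3) = 1; x_3 ≥ 7 gives C(5,3) = 10; x_4 ≥ 3 gives C(9,3) = 84. Together 115.
Add back pairs where two caps are both exceeded: 0 + 0 + 1 + 0 + 0 + 0 = 1.
By inclusion–exclusion the count is 220 − 115 + 1 = 106.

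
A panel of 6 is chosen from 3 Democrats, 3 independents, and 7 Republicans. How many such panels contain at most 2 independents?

Split by how many independents are chosen (0 through 2).
Sum: C(3,0)·C(10,6) + C(3,1)·C(10,5) + C(3,2)·C(10,4) = 210 + 756 + 630 = 1596.

1596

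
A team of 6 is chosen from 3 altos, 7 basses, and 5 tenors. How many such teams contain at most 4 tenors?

4995

Split by how many tenors are chosen (0 through 4).
Sum: C(5,0)·C(10,6) + C(5,1)·C(10,5) + C(5,2)·C(10,4) + C(5,3)·C(10,3) + C(5,4)·C(10,2) = 210 + 1260 + 2100 + 1200 + 225 = 4995.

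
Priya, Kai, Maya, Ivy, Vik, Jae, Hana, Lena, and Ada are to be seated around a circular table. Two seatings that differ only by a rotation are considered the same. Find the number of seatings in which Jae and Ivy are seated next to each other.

10080

Treat {Jae, Ivy} as one unit (2 internal orders) and seat the resulting 8 units around the table: (7)! circular arrangements.
So 2 × (7)! = 2 × 5040 = 10080.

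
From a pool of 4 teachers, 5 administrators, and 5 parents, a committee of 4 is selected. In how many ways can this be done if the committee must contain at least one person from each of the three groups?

550

Unrestricted: C(14,4) = 1001 ways to pick any 4 of the 14.
Selections missing a whole group: no teachers → C(10,4) = 210; no administrators → C(9,4) = 126; no parents → C(9,4) = 126.
Add back selections omitting two groups (i.e. drawn from a single group): C(4,4) + C(5,4) + C(5,4) = 11.
By inclusion–exclusion: 1001 − 462 + 11 = 550.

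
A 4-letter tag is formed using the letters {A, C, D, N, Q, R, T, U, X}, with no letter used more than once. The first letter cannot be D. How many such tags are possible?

The first letter has 9−1 = 8 choices (anything except D).
The remaining 3 letters are filled from the other 8 symbols without repetition: 8 × 7 × 6 = 336.
Total: 8 × 336 = 2688.

2688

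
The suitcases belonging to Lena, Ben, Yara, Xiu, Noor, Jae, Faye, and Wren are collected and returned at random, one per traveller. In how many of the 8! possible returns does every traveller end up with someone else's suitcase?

14833

Count assignments avoiding every fixed point. For any j of the 8 travellers fixed to their own suitcase, the other 8−j can be arranged in (8−j)! ways.
By inclusion–exclusion this is Σ_{j=0}^{8} (−1)^j C(8,j)·(8−j)!.
Computing: 40320 − 40320 + 20160 − 6720 + 1680 − 336 + 56 − 8 + 1 = 14833.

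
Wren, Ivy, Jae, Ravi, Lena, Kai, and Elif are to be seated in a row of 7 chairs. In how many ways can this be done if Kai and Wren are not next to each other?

Of the 7! = 5040 arrangements, those with Kai and Wren adjacent number 2 × 6! = 1440 (treat the pair as a block with 2 internal orders).
So 5040 − 1440 = 3600 arrangements keep them apart.

3600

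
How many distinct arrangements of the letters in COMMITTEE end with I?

5040

Fix I in the last position and arrange the remaining 8 letters.
Those 8 letters have E appearing twice, M appearing twice, and T appearing twice, giving (8)!/(2!·2!·2!) = 5040.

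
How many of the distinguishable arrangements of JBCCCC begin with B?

Fix B in the first position and arrange the remaining 5 letters.
Those 5 letters have C appearing 4 times, giving (5)!/(4!) = 5.

5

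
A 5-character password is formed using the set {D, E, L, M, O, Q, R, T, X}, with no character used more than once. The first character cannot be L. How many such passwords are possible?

The first character has 9−1 = 8 choices (anything except L).
The remaining 4 characters are filled from the other 8 symbols without repetition: 8 × 7 × 6 × 5 = 1680.
Total: 8 × 1680 = 13440.

13440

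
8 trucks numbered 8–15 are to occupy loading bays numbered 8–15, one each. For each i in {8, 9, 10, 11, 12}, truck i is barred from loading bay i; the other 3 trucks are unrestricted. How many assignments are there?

21234

Let Aᵢ (for 8 ≤ i ≤ 12) be the placements that put truck i in its forbidden loading bay. Any j of these fix j positions, leaving (8−j)! ways to fill the rest, and there are C(5,j) ways to pick which j.
By inclusion–exclusion, the number of valid placements is Σ_{j=0}^{5} (−1)^j C(5,j)·(8−j)!.
Computing: 40320 − 25200 + 7200 − 1200 + 120 − 6 = 21234.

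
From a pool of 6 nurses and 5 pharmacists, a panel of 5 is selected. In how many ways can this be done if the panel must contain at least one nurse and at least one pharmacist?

Total 5-person selections from all 11: C(11,5) = 462.
Selections missing a whole group: no nurses → C(5,5) = 1; no pharmacists → C(6,5) = 6.
Both groups omitted at once is impossible, so 462 − 7 = 455.

455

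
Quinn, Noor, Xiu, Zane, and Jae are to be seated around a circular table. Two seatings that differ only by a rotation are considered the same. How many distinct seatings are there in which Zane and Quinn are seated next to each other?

Glue Zane and Quinn into a block (2 internal orders). Seating 4 units around a circle gives (3)! arrangements.
So 2 × (3)! = 2 × 6 = 12.

12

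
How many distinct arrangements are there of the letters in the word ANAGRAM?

ANAGRAM has 7 letters with A appearing 3 times.
The number of distinct arrangements is 7!/(3!) = 5040/6 = 840.

840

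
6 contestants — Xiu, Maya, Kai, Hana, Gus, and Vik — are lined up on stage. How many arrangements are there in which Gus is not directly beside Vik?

There are 6! = 720 arrangements in all. If Gus and Vik are adjacent, merging them into one block gives 2·(5)! = 240 arrangements.
So 720 − 240 = 480 arrangements keep them apart.

480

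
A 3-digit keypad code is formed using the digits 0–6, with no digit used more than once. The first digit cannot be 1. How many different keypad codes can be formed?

The first digit has 7−1 = 6 choices (anything except 1).
The remaining 2 digits are filled from the other 6 symbols without repetition: 6 × 5 = 30.
Total: 6 × 30 = 180.

180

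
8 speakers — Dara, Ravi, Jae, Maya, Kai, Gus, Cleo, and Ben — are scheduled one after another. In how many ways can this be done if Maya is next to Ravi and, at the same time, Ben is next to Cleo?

2880

Treat {Maya,Ravi} as one block (2 orders) and {Ben,Cleo} as another (2 orders).
That leaves 6 units to arrange: 2 × 2 × 6! = 4 × 720 = 2880.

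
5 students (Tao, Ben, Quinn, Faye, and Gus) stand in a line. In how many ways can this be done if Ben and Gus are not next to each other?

72

There are 5! = 120 arrangements in all. If Ben and Gus are adjacent, merging them into one block gives 2·(4)! = 48 arrangements.
Complementary counting: 120 − 48 = 72.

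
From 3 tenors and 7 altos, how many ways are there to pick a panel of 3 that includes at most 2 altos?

Split by how many altos are chosen (0 through 2).
Sum: C(7,0)·C(3,3) + C(7,1)·C(3,2) + C(7,2)·C(3,1) = 1 + 21 + 63 = 85.

85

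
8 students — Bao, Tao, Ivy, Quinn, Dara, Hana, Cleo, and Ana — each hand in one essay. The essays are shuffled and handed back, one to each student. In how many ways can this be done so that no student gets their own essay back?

14833

Count assignments avoiding every fixed point. For any j of the 8 students fixed to their own essay, the other 8−j can be arranged in (8−j)! ways.
By inclusion–exclusion this is Σ_{j=0}^{8} (−1)^j C(8,j)·(8−j)!.
Computing: 40320 − 40320 + 20160 − 6720 + 1680 − 336 + 56 − 8 + 1 = 14833.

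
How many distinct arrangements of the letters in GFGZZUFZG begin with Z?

1680

Fix Z in the first position and arrange the remaining 8 letters.
Those 8 letters have F appearing twice, G appearing 3 times, and Z appearing twice, giving (8)!/(3!·2!·2!) = 1680.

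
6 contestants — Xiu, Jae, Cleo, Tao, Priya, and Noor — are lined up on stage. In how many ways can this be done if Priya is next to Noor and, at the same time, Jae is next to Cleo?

96

Treat {Priya,Noor} as one block (2 orders) and {Jae,Cleo} as another (2 orders).
That leaves 4 units to arrange: 2 × 2 × 4! = 4 × 24 = 96.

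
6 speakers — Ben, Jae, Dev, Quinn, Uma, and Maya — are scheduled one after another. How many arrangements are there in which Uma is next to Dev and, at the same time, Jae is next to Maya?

Treat {Uma,Dev} as one block (2 orders) and {Jae,Maya} as another (2 orders).
That leaves 4 units to arrange: 2 × 2 × 4! = 4 × 24 = 96.

96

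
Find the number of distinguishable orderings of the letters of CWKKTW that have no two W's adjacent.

120

There are 6!/(2!·2!) = 180 arrangements of CWKKTW in total.
If the two W's are adjacent, glue them into one block, leaving 5 items to arrange: (5)!/(2!) = 60 ways.
Subtracting, 180 − 60 = 120 arrangements keep the W's apart.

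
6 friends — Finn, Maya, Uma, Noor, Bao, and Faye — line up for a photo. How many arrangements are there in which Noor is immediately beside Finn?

Place the 4 others and the Noor-Finn pair as 5 objects in a line; the pair has 2 internal arrangements.
That gives 2 × 5! = 2 × 120 = 240.

240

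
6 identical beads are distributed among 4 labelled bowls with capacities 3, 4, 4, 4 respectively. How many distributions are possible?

62

By stars and bars, unrestricted non-negative solutions to x_1+…+x_4 = 6 number C(6+3,3) = 84.
Subtract solutions that violate a single cap (substitute x_i' = x_i − (cap_i+1)): x_1 ≥ 4 gives C(5,3) = 10; x_2 ≥ 5 gives C(4,3) = 4; x_3 ≥ 5 gives C(4,3) = 4; x_4 ≥ 5 gives C(4,3) = 4. Together 22.
No two caps can be exceeded simultaneously, so the pair terms are all 0.
By inclusion–exclusion the count is 84 − 22 + 0 = 62.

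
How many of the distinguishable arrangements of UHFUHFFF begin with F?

210

With the first slot taken by F, it remains to arrange the other 7 letters (UHUHFFF).
Those 7 letters have F appearing 3 times, H appearing twice, and U appearing twice, giving (7)!/(3!·2!·2!) = 210.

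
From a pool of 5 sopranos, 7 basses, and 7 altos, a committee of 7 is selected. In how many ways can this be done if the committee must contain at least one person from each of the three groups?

Total 7-person selections from all 19: C(19,7) = 50388.
Subtract selections that omit an entire group: no sopranos → C(14,7) = 3432; no basses → C(12,7) = 792; no altos → C(12,7) = 792.
Add back selections omitting two groups (i.e. drawn from a single group): C(5,7) + C(7,7) + C(7,7) = 2.
By inclusion–exclusion: 50388 − 5016 + 2 = 45374.

45374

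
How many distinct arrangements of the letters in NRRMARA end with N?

Fix N in the last position and arrange the remaining 6 letters.
Those 6 letters have A appearing twice and R appearing 3 times, giving (6)!/(3!·2!) = 60.

60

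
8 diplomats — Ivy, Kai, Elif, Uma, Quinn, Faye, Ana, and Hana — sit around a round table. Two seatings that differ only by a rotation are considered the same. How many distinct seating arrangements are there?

Around a circle, 8 distinct people have 8!/8 = (7)! = 5040 rotationally distinct seatings.

5040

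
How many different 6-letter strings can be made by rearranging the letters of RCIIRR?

The 6 letters of RCIIRR have repeats: I appearing twice and R appearing 3 times.
The number of distinct arrangements is 6!/(3!·2!) = 720/12 = 60.

60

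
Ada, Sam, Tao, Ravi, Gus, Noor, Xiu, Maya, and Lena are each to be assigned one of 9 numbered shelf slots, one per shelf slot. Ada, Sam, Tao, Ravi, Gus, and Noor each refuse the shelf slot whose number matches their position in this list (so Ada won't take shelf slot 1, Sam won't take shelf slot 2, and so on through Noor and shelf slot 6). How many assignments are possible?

Let Aᵢ (for 1 ≤ i ≤ 6) be the placements that put person i in their forbidden shelf slot. Any j of these fix j positions, leaving (9−j)! ways to fill the rest, and there are C(6,j) ways to pick which j.
By inclusion–exclusion, the number of valid placements is Σ_{j=0}^{6} (−1)^j C(6,j)·(9−j)!.
Computing: 362880 − 241920 + 75600 − 14400 + 1800 − 144 + 6 = 183822.

183822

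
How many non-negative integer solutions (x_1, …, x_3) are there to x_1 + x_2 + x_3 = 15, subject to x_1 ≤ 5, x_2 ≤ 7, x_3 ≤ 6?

10

Ignoring the caps, the number of non-negative solutions to x_1+…+x_3 = 15 is C(17,2) = 136.
Subtract solutions that violate a single cap (substitute x_i' = x_i − (cap_i+1)): x_1 ≥ 6 gives C(11,2) = 55; x_2 ≥ 8 gives C(9,2) = 36; x_3 ≥ 7 gives C(10,2) = 45. Together 136.
Add back pairs where two caps are both exceeded: 3 + 6 + 1 = 10.
By inclusion–exclusion the count is 136 − 136 + 10 = 10.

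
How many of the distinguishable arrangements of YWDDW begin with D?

With the first slot taken by D, it remains to arrange the other 4 letters (YWDW).
Those 4 letters have W appearing twice, giving (4)!/(2!) = 12.

12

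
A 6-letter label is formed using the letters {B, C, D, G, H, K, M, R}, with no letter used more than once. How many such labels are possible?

20160

Choose and order 6 of the 8 symbols: the first letter has 8 options, the next 7, and so on down to 3.
That product is 8 × 7 × 6 × 5 × 4 × 3 = 20160.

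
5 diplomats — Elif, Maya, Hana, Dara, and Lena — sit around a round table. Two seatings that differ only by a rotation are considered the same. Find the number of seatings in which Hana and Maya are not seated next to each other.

12

All circular seatings of 5 people number (4)! = 24.
Seatings with Hana beside Maya: treat them as a block with 2 internal orders, giving 2 × (3)! = 12.
Subtracting, 24 − 12 = 12.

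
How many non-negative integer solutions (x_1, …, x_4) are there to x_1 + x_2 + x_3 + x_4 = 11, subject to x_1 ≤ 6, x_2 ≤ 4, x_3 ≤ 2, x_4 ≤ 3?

By stars and bars, unrestricted non-negative solutions to x_1+…+x_4 = 11 number C(11+3,3) = 364.
Subtract solutions that violate a single cap (substitute x_i' = x_i − (cap_i+1)): x_1 ≥ 7 gives C(7,3) = 35; x_2 ≥ 5 gives C(9,3) = 84; x_3 ≥ 3 gives C(11,3) = 165; x_4 ≥ 4 gives C(10,3) = 120. Together 404.
Add back pairs where two caps are both exceeded: 0 + 4 + 1 + 20 + 10 + 35 = 70.
By inclusion–exclusion the count is 364 − 404 + 70 = 30.

30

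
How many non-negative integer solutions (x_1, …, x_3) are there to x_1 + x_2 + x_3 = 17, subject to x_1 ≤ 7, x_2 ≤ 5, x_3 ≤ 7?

Without the upper bounds there are C(19,2) = 171 ways to split 17 among 3 variables.
Subtract solutions that violate a single cap (substitute x_i' = x_i − (cap_i+1)): x_1 ≥ 8 gives C(11,2) = 55; x_2 ≥ 6 gives C(13,2) = 78; x_3 ≥ 8 gives C(11,2) = 55. Together 188.
Add back pairs where two caps are both exceeded: 10 + 3 + 10 = 23.
By inclusion–exclusion the count is 171 − 188 + 23 = 6.

6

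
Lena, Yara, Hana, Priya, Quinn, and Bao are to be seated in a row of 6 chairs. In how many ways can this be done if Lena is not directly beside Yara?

There are 6! = 720 arrangements in all. If Lena and Yara are adjacent, merging them into one block gives 2·(5)! = 240 arrangements.
So 720 − 240 = 480 arrangements keep them apart.

480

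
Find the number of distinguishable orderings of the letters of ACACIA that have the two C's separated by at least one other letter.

Total arrangements of ACACIA: 6!/(3!·2!) = 60.
Arrangements with the C's together: treat CC as one letter, giving (5)!/(3!) = 20.
Subtracting, 60 − 20 = 40 arrangements keep the C's apart.

40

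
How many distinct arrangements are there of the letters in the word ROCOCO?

60

Letter multiplicities in ROCOCO: C×2, O×3, R×1.
Dividing 6! = 720 by 3!·2! = 12 for the repeated letters gives 60.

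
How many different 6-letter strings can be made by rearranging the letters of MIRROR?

The 6 letters of MIRROR have repeats: R appearing 3 times.
Dividing 6! = 720 by 3! = 6 for the repeated letters gives 120.

120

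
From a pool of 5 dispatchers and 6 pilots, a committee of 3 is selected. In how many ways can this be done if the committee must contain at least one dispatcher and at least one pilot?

135

Total 3-person selections from all 11: C(11,3) = 165.
Subtract selections that omit an entire group: no dispatchers → C(6,3) = 20; no pilots → C(5,3) = 10.
Both groups omitted at once is impossible, so 165 − 30 = 135.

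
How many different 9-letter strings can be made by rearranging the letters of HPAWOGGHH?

HPAWOGGHH has 9 letters with G appearing twice and H appearing 3 times.
The number of distinct arrangements is 9!/(3!·2!) = 362880/12 = 30240.

30240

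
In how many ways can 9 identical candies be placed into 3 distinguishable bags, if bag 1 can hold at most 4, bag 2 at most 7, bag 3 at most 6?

31

Ignoring the caps, the number of non-negative solutions to x_1+…+x_3 = 9 is C(11,2) = 55.
Subtract solutions that violate a single cap (substitute x_i' = x_i − (cap_i+1)): x_1 ≥ 5 gives C(6,2) = 15; x_2 ≥ 8 gives C(3,2) = 3; x_3 ≥ 7 gives C(4,2) = 6. Together 24.
No two caps can be exceeded simultaneously, so the pair terms are all 0.
By inclusion–exclusion the count is 55 − 24 + 0 = 31.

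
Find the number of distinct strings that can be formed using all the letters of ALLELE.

The 6 letters of ALLELE have repeats: E appearing twice and L appearing 3 times.
Dividing 6! = 720 by 3!·2! = 12 for the repeated letters gives 60.

60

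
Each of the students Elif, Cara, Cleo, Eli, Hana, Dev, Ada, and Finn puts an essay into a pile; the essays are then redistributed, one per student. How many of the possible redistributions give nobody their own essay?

This is the derangement count D_8: permutations of 8 items with no fixed point.
By inclusion–exclusion this is Σ_{j=0}^{8} (−1)^j C(8,j)·(8−j)!.
Computing: 40320 − 40320 + 20160 − 6720 + 1680 − 336 + 56 − 8 + 1 = 14833.

14833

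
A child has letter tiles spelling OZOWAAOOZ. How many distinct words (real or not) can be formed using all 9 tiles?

3780

The 9 letters of OZOWAAOOZ have repeats: A appearing twice, O appearing 4 times, and Z appearing twice.
The number of distinct arrangements is 9!/(4!·2!·2!) = 362880/96 = 3780.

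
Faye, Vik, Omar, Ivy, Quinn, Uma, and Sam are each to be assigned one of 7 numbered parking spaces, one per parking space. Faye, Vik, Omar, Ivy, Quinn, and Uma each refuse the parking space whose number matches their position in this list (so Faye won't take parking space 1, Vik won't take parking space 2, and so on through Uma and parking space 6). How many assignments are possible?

2119

Let Aᵢ (for 1 ≤ i ≤ 6) be the placements that put person i in their forbidden parking space. Any j of these fix j positions, leaving (7−j)! ways to fill the rest, and there are C(6,j) ways to pick which j.
By inclusion–exclusion, the number of valid placements is Σ_{j=0}^{6} (−1)^j C(6,j)·(7−j)!.
Computing: 5040 − 4320 + 1800 − 480 + 90 − 12 + 1 = 2119.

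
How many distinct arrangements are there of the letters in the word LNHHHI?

Letter multiplicities in LNHHHI: H×3, I×1, L×1, N×1.
The number of distinct arrangements is 6!/(3!) = 720/6 = 120.

120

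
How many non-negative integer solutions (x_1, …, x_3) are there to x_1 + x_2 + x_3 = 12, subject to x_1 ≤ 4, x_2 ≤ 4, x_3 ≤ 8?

Without the upper bounds there are C(14,2) = 91 ways to split 12 among 3 variables.
Subtract solutions that violate a single cap (substitute x_i' = x_i − (cap_i+1)): x_1 ≥ 5 gives C(9,2) = 36; x_2 ≥ 5 gives C(9,2) = 36; x_3 ≥ 9 gives C(5,2) = 10. Together 82.
Add back pairs where two caps are both exceeded: 6 + 0 + 0 = 6.
By inclusion–exclusion the count is 91 − 82 + 6 = 15.

15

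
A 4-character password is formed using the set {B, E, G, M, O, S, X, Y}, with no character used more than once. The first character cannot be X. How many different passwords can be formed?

1470

The first character has 8−1 = 7 choices (anything except X).
The remaining 3 characters are filled from the other 7 symbols without repetition: 7 × 6 × 5 = 210.
Total: 7 × 210 = 1470.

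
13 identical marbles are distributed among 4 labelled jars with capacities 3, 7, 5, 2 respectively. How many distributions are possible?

Without the upper bounds there are C(16,3) = 560 ways to split 13 among 4 jars.
Subtract solutions that violate a single cap (substitute x_i' = x_i − (cap_i+1)): x_1 ≥ 4 gives C(12,3) = 220; x_2 ≥ 8 gives C(8,3) = 56; x_3 ≥ 6 gives C(10,3) = 120; x_4 ≥ 3 gives C(13,3) = 286. Together 682.
Add back pairs where two caps are both exceeded: 4 + 20 + 84 + 0 + 10 + 35 = 153.
Subtract triples: 0 + 0 + 1 + 0 = 1.
By inclusion–exclusion the count is 560 − 682 + 153 − 1 = 30.

30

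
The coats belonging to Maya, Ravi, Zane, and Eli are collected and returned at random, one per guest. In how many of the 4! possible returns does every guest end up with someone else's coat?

Count assignments avoiding every fixed point. For any j of the 4 guests fixed to their own coat, the other 4−j can be arranged in (4−j)! ways.
By inclusion–exclusion this is Σ_{j=0}^{4} (−1)^j C(4,j)·(4−j)!.
Computing: 24 − 24 + 12 − 4 + 1 = 9.

9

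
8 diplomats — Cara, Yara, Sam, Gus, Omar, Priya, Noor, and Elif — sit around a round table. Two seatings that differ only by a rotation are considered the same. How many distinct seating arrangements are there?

Seat Cara anywhere (absorbing the rotational symmetry), then permute the other 7: (7)! = 5040.

5040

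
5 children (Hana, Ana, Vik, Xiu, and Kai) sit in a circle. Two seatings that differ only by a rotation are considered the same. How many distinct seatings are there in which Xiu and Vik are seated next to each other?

12

Glue Xiu and Vik into a block (2 internal orders). Seating 4 units around a circle gives (3)! arrangements.
So 2 × (3)! = 2 × 6 = 12.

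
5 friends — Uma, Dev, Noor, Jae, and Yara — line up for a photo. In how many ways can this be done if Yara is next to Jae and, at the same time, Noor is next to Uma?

Treat {Yara,Jae} as one block (2 orders) and {Noor,Uma} as another (2 orders).
That leaves 3 units to arrange: 2 × 2 × 3! = 4 × 6 = 24.

24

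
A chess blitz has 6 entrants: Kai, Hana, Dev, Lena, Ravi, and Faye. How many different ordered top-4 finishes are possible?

360

There are 6 choices for 1st place, 5 for 2nd, and so on down to 3 for position 4.
That gives 6 × 5 × 4 × 3 = 360.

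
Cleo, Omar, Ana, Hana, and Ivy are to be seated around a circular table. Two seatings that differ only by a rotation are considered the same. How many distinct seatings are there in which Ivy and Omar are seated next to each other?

Glue Ivy and Omar into a block (2 internal orders). Seating 4 units around a circle gives (3)! arrangements.
So 2 × (3)! = 2 × 6 = 12.

12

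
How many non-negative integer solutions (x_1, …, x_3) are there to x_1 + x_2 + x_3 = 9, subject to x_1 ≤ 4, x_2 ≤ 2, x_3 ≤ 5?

6

Ignoring the caps, the number of non-negative solutions to x_1+…+x_3 = 9 is C(11,2) = 55.
Subtract solutions that violate a single cap (substitute x_i' = x_i − (cap_i+1)): x_1 ≥ 5 gives C(6,2) = 15; x_2 ≥ 3 gives C(8,2) = 28; x_3 ≥ 6 gives C(5,2) = 10. Together 53.
Add back pairs where two caps are both exceeded: 3 + 0 + 1 = 4.
By inclusion–exclusion the count is 55 − 53 + 4 = 6.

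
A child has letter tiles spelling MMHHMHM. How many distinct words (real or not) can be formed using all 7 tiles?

35

The 7 letters of MMHHMHM have repeats: H appearing 3 times and M appearing 4 times.
Dividing 7! = 5040 by 4!·3! = 144 for the repeated letters gives 35.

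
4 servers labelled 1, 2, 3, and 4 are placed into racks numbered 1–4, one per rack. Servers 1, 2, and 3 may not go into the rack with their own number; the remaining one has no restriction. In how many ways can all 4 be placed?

Let Aᵢ (for i ∈ {1, 2, 3}) be the placements that put server i in its forbidden rack. Any j of these fix j positions, leaving (4−j)! ways to fill the rest, and there are C(3,j) ways to pick which j.
By inclusion–exclusion, the number of valid placements is Σ_{j=0}^{3} (−1)^j C(3,j)·(4−j)!.
Computing: 24 − 18 + 6 − 1 = 11.

11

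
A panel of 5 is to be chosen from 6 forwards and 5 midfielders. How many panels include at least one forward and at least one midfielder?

Unrestricted: C(11,5) = 462 ways to pick any 5 of the 11.
Subtract selections that omit an entire group: no forwards → C(5,5) = 1; no midfielders → C(6,5) = 6.
Both groups omitted at once is impossible, so 462 − 7 = 455.

455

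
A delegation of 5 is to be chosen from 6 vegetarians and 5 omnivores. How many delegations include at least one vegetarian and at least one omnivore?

455

Unrestricted: C(11,5) = 462 ways to pick any 5 of the 11.
Subtract selections that omit an entire group: no vegetarians → C(5,5) = 1; no omnivores → C(6,5) = 6.
Both groups omitted at once is impossible, so 462 − 7 = 455.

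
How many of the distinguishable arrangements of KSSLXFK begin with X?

Fix X in the first position and arrange the remaining 6 letters.
Those 6 letters have K appearing twice and S appearing twice, giving (6)!/(2!·2!) = 180.

180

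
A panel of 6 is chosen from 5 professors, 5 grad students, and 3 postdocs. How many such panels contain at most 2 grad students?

Split by how many grad students are chosen (0 through 2).
Sum: C(5,0)·C(8,6) + C(5,1)·C(8,5) + C(5,2)·C(8,4) = 28 + 280 + 700 = 1008.

1008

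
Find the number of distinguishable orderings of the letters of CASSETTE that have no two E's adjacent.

There are 8!/(2!·2!·2!) = 5040 arrangements of CASSETTE in total.
If the two E's are adjacent, glue them into one block, leaving 7 items to arrange: (7)!/(2!·2!) = 1260 ways.
Hence 5040 − 1260 = 3780.

3780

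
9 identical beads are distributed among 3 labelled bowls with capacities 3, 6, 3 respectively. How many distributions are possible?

10

Ignoring the caps, the number of non-negative solutions to x_1+…+x_3 = 9 is C(11,2) = 55.
Subtract solutions that violate a single cap (substitute x_i' = x_i − (cap_i+1)): x_1 ≥ 4 gives C(7,2) = 21; x_2 ≥ 7 gives C(4,2) = 6; x_3 ≥ 4 gives C(7,2) = 21. Together 48.
Add back pairs where two caps are both exceeded: 0 + 3 + 0 = 3.
By inclusion–exclusion the count is 55 − 48 + 3 = 10.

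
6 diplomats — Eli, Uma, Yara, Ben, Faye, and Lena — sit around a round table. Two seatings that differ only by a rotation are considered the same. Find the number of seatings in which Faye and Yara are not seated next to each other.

72

Without the restriction there are (5)! = 120 seatings.
Seatings with Faye beside Yara: treat them as a block with 2 internal orders, giving 2 × (4)! = 48.
Subtracting, 120 − 48 = 72.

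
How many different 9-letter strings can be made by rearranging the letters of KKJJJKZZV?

KKJJJKZZV has 9 letters with J appearing 3 times, K appearing 3 times, and Z appearing twice.
So there are 9! / (3!·3!·2!) = 5040 distinguishable arrangements.

5040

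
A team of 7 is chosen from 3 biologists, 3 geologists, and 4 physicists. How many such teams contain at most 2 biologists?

85

Split by how many biologists are chosen (0 through 2).
Sum: C(3,0)·C(7,7) + C(3,1)·C(7,6) + C(3,2)·C(7,5) = 1 + 21 + 63 = 85.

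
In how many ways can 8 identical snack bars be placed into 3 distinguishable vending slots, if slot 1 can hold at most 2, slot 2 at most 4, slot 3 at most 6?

12

Ignoring the caps, the number of non-negative solutions to x_1+…+x_3 = 8 is C(10,2) = 45.
Subtract solutions that violate a single cap (substitute x_i' = x_i − (cap_i+1)): x_1 ≥ 3 gives C(7,2) = 21; x_2 ≥ 5 gives C(5,2) = 10; x_3 ≥ 7 gives C(3,2) = 3. Together 34.
Add back pairs where two caps are both exceeded: 1 + 0 + 0 = 1.
By inclusion–exclusion the count is 45 − 34 + 1 = 12.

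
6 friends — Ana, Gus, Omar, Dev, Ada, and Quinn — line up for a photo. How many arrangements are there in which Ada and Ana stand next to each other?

Treat {Ada, Ana} as a single unit. There are 5 units to order, and the pair itself can be ordered 2 ways.
That gives 2 × 5! = 2 × 120 = 240.

240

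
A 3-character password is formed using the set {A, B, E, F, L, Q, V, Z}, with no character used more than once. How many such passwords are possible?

336

This is a permutation of 3 out of 8: P(8,3) = 8!/5!.
8 × 7 × 6 = 336.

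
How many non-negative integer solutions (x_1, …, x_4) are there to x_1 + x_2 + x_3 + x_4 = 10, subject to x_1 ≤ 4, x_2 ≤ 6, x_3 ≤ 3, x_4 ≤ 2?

Without the upper bounds there are C(13,3) = 286 ways to split 10 among 4 variables.
Subtract solutions that violate a single cap (substitute x_i' = x_i − (cap_i+1)): x_1 ≥ 5 gives C(8,3) = 56; x_2 ≥ 7 gives C(6,3) = 20; x_3 ≥ 4 gives C(9,3) = 84; x_4 ≥ 3 gives C(10,3) = 120. Together 280.
Add back pairs where two caps are both exceeded: 0 + 4 + 10 + 0 + 1 + 20 = 35.
By inclusion–exclusion the count is 286 − 280 + 35 = 41.

41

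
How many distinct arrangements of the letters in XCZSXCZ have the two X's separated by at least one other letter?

Total arrangements of XCZSXCZ: 7!/(2!·2!·2!) = 630.
Arrangements with the X's together: treat XX as one letter, giving (6)!/(2!·2!) = 180.
Subtracting, 630 − 180 = 450 arrangements keep the X's apart.

450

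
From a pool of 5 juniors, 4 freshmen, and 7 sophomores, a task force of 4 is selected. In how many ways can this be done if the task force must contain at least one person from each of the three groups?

910

Unrestricted: C(16,4) = 1820 ways to pick any 4 of the 16.
Selections missing a whole group: no juniors → C(11,4) = 330; no freshmen → C(12,4) = 495; no sophomores → C(9,4) = 126.
Add back selections omitting two groups (i.e. drawn from a single group): C(5,4) + C(4,4) + C(7,4) = 41.
By inclusion–exclusion: 1820 − 951 + 41 = 910.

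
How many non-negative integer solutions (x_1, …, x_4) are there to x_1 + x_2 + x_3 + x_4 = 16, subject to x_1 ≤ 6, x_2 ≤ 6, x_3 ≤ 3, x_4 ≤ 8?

Ignoring the caps, the number of non-negative solutions to x_1+…+x_4 = 16 is C(19,3) = 969.
Subtract solutions that violate a single cap (substitute x_i' = x_i − (cap_i+1)): x_1 ≥ 7 gives C(12,3) = 220; x_2 ≥ 7 gives C(12,3) = 220; x_3 ≥ 4 gives C(15,3) = 455; x_4 ≥ 9 gives C(10,3) = 120. Together 1015.
Add back pairs where two caps are both exceeded: 10 + 56 + 1 + 56 + 1 + 20 = 144.
By inclusion–exclusion the count is 969 − 1015 + 144 = 98.

98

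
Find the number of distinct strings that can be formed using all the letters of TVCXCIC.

840

The 7 letters of TVCXCIC have repeats: C appearing 3 times.
So there are 7! / (3!) = 840 distinguishable arrangements.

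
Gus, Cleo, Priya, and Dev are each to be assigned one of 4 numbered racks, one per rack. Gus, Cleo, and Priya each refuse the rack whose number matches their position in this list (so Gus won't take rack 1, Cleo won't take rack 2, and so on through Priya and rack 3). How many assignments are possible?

Let Aᵢ (for i ∈ {1, 2, 3}) be the placements that put person i in their forbidden rack. Any j of these fix j positions, leaving (4−j)! ways to fill the rest, and there are C(3,j) ways to pick which j.
By inclusion–exclusion, the number of valid placements is Σ_{j=0}^{3} (−1)^j C(3,j)·(4−j)!.
Computing: 24 − 18 + 6 − 1 = 11.

11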